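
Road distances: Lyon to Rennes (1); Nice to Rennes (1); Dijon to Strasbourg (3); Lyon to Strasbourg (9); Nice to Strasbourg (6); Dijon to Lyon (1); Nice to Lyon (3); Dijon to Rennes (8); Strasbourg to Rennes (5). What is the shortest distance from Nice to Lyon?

2

Checking several routes:
Nice→Strasbourg→Dijon→Lyon: 6 + 3 + 1 = 10
Nice→Rennes→Dijon→Lyon: 1 + 8 + 1 = 10
Nice→Rennes→Lyon: 1 + 1 = 2
Nice→Strasbourg→Rennes→Lyon: 6 + 5 + 1 = 12
Nice→Rennes→Strasbourg→Dijon→Lyon: 1 + 5 + 3 + 1 = 10
Nice→Lyon: 3
Best route has total 2.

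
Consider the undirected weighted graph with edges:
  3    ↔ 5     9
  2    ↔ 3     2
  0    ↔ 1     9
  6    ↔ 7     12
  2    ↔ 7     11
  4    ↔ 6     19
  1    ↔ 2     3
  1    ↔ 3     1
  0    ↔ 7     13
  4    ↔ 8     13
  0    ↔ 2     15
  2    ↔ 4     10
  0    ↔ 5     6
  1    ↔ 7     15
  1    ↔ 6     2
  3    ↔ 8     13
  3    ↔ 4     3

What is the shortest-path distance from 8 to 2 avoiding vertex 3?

Some routes from 8 to 2 avoiding 3:
8 -> 4 -> 2: 13 + 10 = 23
8 -> 4 -> 6 -> 7 -> 2: 13 + 19 + 12 + 11 = 55
8 -> 4 -> 6 -> 1 -> 2: 13 + 19 + 2 + 3 = 37
Shortest: 23.

23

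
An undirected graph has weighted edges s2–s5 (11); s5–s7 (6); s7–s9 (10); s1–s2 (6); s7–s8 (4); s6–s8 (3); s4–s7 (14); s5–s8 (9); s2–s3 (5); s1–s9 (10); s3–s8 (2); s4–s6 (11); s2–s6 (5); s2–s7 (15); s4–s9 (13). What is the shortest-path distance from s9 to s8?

14

Some routes from s9 to s8:
s9 - s1 - s2 - s3 - s8: 10 + 6 + 5 + 2 = 23
s9 - s7 - s8: 10 + 4 = 14
s9 - s1 - s2 - s6 - s8: 10 + 6 + 5 + 3 = 24
Best route has total 14.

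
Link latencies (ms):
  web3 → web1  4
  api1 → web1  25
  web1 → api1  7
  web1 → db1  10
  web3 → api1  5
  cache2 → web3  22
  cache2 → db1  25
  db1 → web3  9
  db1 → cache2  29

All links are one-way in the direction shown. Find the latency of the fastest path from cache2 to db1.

25

Routes from cache2 to db1:
cache2 -> web3 -> web1 -> db1: 22 + 4 + 10 = 36
cache2 -> web3 -> api1 -> web1 -> db1: 22 + 5 + 25 + 10 = 62
cache2 -> db1: 25
The minimum is 25 ms.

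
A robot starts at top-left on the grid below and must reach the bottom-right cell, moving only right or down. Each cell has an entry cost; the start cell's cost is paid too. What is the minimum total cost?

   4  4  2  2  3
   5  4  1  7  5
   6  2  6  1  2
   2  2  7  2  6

26

One optimal route is r0c0 -> r0c1 -> r0c2 -> r1c2 -> r2c2 -> r2c3 -> r2c4 -> r3c4.
Its cost is 4 + 4 + 2 + 1 + 6 + 1 + 2 + 6 = 26.
For comparison, the top-then-right route costs 28.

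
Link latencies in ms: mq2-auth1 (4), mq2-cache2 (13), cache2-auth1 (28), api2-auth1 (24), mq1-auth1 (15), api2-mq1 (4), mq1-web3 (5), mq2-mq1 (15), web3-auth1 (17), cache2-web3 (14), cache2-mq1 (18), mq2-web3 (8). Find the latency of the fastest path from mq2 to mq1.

Some routes from mq2 to mq1:
mq2 - web3 - mq1: 8 + 5 = 13
mq2 - mq1: 15
mq2 - auth1 - mq1: 4 + 15 = 19
mq2 - cache2 - mq1: 13 + 18 = 31
mq2 - auth1 - web3 - mq1: 4 + 17 + 5 = 26
mq2 - auth1 - api2 - mq1: 4 + 24 + 4 = 32
Shortest: 13 ms.

13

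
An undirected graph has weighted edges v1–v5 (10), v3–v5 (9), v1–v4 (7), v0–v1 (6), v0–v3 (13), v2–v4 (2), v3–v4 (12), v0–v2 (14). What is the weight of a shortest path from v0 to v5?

A few of the v0→v5 routes:
v0 → v3 → v5: 13 + 9 = 22
v0 → v2 → v4 → v1 → v5: 14 + 2 + 7 + 10 = 33
v0 → v1 → v5: 6 + 10 = 16
The minimum is 16.

16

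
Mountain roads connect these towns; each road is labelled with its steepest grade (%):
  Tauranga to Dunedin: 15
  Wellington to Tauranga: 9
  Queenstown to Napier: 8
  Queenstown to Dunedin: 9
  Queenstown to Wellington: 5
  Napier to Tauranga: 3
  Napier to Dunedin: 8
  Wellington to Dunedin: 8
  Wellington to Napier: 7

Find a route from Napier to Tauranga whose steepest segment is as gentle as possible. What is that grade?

3

Checking several routes:
Napier - Queenstown - Dunedin - Wellington - Tauranga: max(8, 9, 8, 9) = 9
Napier - Queenstown - Wellington - Tauranga: max(8, 5, 9) = 9
Napier - Tauranga: max(3) = 3
Napier - Wellington - Tauranga: max(7, 9) = 9
Best route has worst link 3%.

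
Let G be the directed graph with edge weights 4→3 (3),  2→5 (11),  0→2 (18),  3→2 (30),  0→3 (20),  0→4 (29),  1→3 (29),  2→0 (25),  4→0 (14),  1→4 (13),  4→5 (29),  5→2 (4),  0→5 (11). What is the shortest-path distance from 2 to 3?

Paths from 2 to 3:
2→0→4→3: 25 + 29 + 3 = 57
2→0→3: 25 + 20 = 45
Shortest: 45.

45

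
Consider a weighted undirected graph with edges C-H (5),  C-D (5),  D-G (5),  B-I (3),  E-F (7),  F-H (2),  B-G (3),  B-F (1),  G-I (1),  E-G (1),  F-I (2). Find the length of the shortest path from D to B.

Checking several routes:
D - G - I - F - B: 5 + 1 + 2 + 1 = 9
D - G - B: 5 + 3 = 8
D - G - I - B: 5 + 1 + 3 = 9
D - C - H - F - B: 5 + 5 + 2 + 1 = 13
D - G - E - F - B: 5 + 1 + 7 + 1 = 14
Best route has total 8.

8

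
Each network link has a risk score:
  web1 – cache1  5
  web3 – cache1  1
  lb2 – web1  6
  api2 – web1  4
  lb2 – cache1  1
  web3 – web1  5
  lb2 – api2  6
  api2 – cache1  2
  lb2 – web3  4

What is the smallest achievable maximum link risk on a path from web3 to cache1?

A few of the web3→cache1 routes:
web3→lb2→web1→cache1: max(4, 6, 5) = 6
web3→web1→cache1: max(5, 5) = 5
web3→lb2→cache1: max(4, 1) = 4
web3→web1→api2→cache1: max(5, 4, 2) = 5
web3→cache1: max(1) = 1
The minimum achievable maximum is 1.

1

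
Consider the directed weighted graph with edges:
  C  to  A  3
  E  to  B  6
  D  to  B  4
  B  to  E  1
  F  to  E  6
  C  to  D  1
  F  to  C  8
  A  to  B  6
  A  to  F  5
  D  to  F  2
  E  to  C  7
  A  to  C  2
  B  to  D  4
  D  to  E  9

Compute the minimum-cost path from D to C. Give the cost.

Candidate routes:
D → F → C: 2 + 8 = 10
D → B → E → C: 4 + 1 + 7 = 12
D → E → C: 9 + 7 = 16
D → F → E → C: 2 + 6 + 7 = 15
Best route has total 10.

10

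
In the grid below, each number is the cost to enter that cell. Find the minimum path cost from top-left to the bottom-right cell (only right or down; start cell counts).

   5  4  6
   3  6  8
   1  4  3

Take [0,0] -> [1,0] -> [2,0] -> [2,1] -> [2,2] for a total of 5 + 3 + 1 + 4 + 3 = 16.

16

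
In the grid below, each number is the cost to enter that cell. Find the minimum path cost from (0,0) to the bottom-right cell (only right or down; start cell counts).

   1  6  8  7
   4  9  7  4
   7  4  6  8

Cheapest: (0,0) -> (1,0) -> (2,0) -> (2,1) -> (2,2) -> (2,3)
  1 + 4 + 7 + 4 + 6 + 8 = 30

30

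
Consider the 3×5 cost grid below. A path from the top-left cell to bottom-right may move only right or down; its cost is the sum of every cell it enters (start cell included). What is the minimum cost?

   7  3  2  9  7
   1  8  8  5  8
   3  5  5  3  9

33

Take r0c0 -> r1c0 -> r2c0 -> r2c1 -> r2c2 -> r2c3 -> r2c4 for a total of 7 + 1 + 3 + 5 + 5 + 3 + 9 = 33.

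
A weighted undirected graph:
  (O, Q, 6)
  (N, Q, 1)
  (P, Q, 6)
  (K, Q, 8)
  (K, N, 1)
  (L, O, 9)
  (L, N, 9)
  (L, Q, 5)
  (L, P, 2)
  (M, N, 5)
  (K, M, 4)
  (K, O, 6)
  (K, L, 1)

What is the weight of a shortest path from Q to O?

A few of the Q→O routes:
Q→N→K→O: 1 + 1 + 6 = 8
Q→O: 6
Q→L→K→O: 5 + 1 + 6 = 12
Q→L→O: 5 + 9 = 14
Q→N→K→L→O: 1 + 1 + 1 + 9 = 12
Q→K→O: 8 + 6 = 14
Best route has total 6.

6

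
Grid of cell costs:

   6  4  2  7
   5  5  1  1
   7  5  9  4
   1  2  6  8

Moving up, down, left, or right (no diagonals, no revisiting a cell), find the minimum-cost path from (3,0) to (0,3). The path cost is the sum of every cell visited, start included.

Best path: [3,0] [3,1] [2,1] [1,1] [1,2] [1,3] [0,3]
Cost: 1 + 2 + 5 + 5 + 1 + 1 + 7 = 22

22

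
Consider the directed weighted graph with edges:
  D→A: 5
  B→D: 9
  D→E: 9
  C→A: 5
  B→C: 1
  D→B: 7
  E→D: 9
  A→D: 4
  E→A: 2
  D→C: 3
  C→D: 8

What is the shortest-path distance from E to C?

9

Comparing a few candidate routes:
E - A - D - B - C: 2 + 4 + 7 + 1 = 14
E - A - D - C: 2 + 4 + 3 = 9
E - D - C: 9 + 3 = 12
The minimum is 9.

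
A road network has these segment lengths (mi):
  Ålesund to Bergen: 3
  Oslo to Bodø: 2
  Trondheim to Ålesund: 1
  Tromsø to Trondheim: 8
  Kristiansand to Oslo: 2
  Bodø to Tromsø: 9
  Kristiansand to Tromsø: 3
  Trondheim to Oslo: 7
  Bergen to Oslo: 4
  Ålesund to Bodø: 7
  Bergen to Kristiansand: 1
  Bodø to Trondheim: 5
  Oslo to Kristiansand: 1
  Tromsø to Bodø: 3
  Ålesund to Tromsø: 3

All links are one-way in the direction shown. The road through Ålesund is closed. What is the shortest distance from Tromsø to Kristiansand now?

Routes from Tromsø to Kristiansand avoiding Ålesund:
Tromsø-Bodø-Trondheim-Oslo-Kristiansand: 3 + 5 + 7 + 1 = 16
Tromsø-Trondheim-Oslo-Kristiansand: 8 + 7 + 1 = 16
Shortest: 16 mi.

16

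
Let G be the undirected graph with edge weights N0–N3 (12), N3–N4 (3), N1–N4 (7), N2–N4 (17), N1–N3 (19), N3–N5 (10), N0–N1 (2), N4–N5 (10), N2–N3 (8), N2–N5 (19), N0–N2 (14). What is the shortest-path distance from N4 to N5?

10

Checking several routes:
N4 - N5: 10
N4 - N3 - N5: 3 + 10 = 13
N4 - N1 - N0 - N3 - N5: 7 + 2 + 12 + 10 = 31
N4 - N3 - N2 - N5: 3 + 8 + 19 = 30
Shortest: 10.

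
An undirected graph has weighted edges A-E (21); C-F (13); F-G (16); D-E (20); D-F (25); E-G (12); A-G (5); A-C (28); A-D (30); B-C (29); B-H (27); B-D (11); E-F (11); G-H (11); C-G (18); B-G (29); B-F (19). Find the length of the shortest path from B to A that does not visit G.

Some routes from B to A avoiding G:
B → D → A: 11 + 30 = 41
B → C → A: 29 + 28 = 57
B → F → C → A: 19 + 13 + 28 = 60
B → D → E → A: 11 + 20 + 21 = 52
B → F → E → A: 19 + 11 + 21 = 51
The minimum is 41.

41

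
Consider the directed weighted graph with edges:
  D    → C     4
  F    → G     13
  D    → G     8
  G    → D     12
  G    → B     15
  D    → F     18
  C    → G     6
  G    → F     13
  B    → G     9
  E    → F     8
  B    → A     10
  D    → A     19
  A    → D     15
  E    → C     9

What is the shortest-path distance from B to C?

25

Routes from B to C:
B → A → D → C: 10 + 15 + 4 = 29
B → G → D → C: 9 + 12 + 4 = 25
Best route has total 25.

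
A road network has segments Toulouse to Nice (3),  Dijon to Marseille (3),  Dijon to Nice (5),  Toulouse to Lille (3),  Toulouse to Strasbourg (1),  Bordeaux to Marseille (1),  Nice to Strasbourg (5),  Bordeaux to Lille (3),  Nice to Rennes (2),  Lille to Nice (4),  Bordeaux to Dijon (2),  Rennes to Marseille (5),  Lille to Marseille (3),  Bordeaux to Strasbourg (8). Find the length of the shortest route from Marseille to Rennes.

Checking several routes:
Marseille → Rennes: 5
Marseille → Lille → Nice → Rennes: 3 + 4 + 2 = 9
Marseille → Bordeaux → Lille → Nice → Rennes: 1 + 3 + 4 + 2 = 10
Best route has total 5 mi.

5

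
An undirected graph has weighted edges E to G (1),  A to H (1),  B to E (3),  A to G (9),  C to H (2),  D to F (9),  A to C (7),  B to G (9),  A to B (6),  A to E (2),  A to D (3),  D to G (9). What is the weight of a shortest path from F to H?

Comparing a few candidate routes:
F-D-G-A-H: 9 + 9 + 9 + 1 = 28
F-D-G-E-B-A-H: 9 + 9 + 1 + 3 + 6 + 1 = 29
F-D-A-H: 9 + 3 + 1 = 13
F-D-A-C-H: 9 + 3 + 7 + 2 = 21
F-D-G-E-A-H: 9 + 9 + 1 + 2 + 1 = 22
The minimum is 13.

13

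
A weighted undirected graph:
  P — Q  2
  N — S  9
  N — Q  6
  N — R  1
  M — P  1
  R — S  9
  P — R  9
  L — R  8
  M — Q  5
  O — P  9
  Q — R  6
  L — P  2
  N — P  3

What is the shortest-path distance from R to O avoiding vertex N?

17

Paths from R to O avoiding N:
R-P-O: 9 + 9 = 18
R-Q-P-O: 6 + 2 + 9 = 17
R-L-P-O: 8 + 2 + 9 = 19
R-Q-M-P-O: 6 + 5 + 1 + 9 = 21
Shortest: 17.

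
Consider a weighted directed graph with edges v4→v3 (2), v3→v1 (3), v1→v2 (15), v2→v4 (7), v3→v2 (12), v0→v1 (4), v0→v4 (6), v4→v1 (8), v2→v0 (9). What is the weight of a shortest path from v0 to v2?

19

Routes from v0 to v2:
v0 -> v4 -> v3 -> v2: 6 + 2 + 12 = 20
v0 -> v4 -> v1 -> v2: 6 + 8 + 15 = 29
v0 -> v1 -> v2: 4 + 15 = 19
v0 -> v4 -> v3 -> v1 -> v2: 6 + 2 + 3 + 15 = 26
Shortest: 19.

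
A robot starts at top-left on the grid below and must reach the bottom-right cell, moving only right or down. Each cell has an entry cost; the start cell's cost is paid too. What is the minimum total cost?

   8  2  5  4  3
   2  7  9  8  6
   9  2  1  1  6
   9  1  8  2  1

Cheapest: r0c0 → r0c1 → r1c1 → r2c1 → r2c2 → r2c3 → r3c3 → r3c4
  8 + 2 + 7 + 2 + 1 + 1 + 2 + 1 = 24

24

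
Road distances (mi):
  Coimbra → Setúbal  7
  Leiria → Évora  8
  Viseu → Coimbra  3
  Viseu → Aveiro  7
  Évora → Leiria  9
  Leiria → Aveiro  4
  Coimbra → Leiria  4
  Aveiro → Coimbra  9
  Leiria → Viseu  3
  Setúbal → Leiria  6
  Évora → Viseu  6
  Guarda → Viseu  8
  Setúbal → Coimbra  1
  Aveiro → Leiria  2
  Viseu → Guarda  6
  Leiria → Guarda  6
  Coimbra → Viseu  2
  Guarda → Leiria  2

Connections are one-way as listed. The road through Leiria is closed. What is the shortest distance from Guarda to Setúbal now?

Routes from Guarda to Setúbal avoiding Leiria:
Guarda - Viseu - Coimbra - Setúbal: 8 + 3 + 7 = 18
Guarda - Viseu - Aveiro - Coimbra - Setúbal: 8 + 7 + 9 + 7 = 31
Best route has total 18 mi.

18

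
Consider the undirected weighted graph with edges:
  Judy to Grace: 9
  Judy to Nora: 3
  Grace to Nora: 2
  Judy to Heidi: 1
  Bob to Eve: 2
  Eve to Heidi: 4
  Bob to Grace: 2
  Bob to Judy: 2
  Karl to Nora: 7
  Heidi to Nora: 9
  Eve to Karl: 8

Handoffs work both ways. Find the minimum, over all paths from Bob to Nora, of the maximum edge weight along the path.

A few of the Bob→Nora routes:
Bob→Judy→Heidi→Eve→Karl→Nora: max(2, 1, 4, 8, 7) = 8
Bob→Eve→Heidi→Judy→Nora: max(2, 4, 1, 3) = 4
Bob→Grace→Nora: max(2, 2) = 2
Bob→Judy→Nora: max(2, 3) = 3
The minimum achievable maximum is 2.

2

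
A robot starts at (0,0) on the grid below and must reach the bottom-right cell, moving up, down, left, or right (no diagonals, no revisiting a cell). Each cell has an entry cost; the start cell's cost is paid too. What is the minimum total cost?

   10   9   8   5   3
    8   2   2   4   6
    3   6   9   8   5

Best path: (0,0)→(1,0)→(1,1)→(1,2)→(1,3)→(1,4)→(2,4)
Cost: 10 + 8 + 2 + 2 + 4 + 6 + 5 = 37

37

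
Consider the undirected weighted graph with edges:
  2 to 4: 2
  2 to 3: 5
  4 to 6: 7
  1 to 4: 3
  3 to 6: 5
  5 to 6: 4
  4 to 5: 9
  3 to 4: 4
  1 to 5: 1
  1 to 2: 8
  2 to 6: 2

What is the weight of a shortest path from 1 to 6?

Some routes from 1 to 6:
1 → 5 → 6: 1 + 4 = 5
1 → 4 → 3 → 2 → 6: 3 + 4 + 5 + 2 = 14
1 → 2 → 6: 8 + 2 = 10
1 → 4 → 6: 3 + 7 = 10
1 → 4 → 2 → 6: 3 + 2 + 2 = 7
1 → 4 → 3 → 6: 3 + 4 + 5 = 12
The minimum is 5.

5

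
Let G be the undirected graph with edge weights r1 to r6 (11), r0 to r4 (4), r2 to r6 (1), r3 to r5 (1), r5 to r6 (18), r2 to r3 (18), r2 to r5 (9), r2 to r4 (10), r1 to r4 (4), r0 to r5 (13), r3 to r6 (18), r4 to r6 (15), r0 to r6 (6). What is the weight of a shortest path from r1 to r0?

A few of the r1→r0 routes:
r1 - r6 - r0: 11 + 6 = 17
r1 - r4 - r0: 4 + 4 = 8
r1 - r4 - r6 - r0: 4 + 15 + 6 = 25
r1 - r4 - r2 - r6 - r0: 4 + 10 + 1 + 6 = 21
Best route has total 8.

8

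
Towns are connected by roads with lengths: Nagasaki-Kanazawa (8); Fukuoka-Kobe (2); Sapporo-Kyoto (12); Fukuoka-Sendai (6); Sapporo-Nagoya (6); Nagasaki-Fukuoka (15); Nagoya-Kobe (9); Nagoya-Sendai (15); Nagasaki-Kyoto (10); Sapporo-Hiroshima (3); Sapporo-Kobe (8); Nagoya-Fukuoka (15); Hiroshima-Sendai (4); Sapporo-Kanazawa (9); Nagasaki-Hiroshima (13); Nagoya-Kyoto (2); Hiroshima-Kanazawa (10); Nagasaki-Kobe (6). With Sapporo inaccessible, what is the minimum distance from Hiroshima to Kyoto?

Some routes from Hiroshima to Kyoto avoiding Sapporo:
Hiroshima-Sendai-Fukuoka-Nagoya-Kyoto: 4 + 6 + 15 + 2 = 27
Hiroshima-Nagasaki-Kyoto: 13 + 10 = 23
Hiroshima-Sendai-Nagoya-Kyoto: 4 + 15 + 2 = 21
Hiroshima-Sendai-Fukuoka-Kobe-Nagoya-Kyoto: 4 + 6 + 2 + 9 + 2 = 23
Best route has total 21.

21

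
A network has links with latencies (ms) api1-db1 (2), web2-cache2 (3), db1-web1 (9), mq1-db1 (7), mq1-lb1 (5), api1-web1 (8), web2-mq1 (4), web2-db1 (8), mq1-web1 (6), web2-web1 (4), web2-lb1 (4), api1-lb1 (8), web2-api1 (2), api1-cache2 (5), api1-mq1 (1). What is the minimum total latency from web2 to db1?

A few of the web2→db1 routes:
web2 -> api1 -> mq1 -> db1: 2 + 1 + 7 = 10
web2 -> db1: 8
web2 -> cache2 -> api1 -> db1: 3 + 5 + 2 = 10
web2 -> api1 -> db1: 2 + 2 = 4
web2 -> mq1 -> api1 -> db1: 4 + 1 + 2 = 7
The minimum is 4 ms.

4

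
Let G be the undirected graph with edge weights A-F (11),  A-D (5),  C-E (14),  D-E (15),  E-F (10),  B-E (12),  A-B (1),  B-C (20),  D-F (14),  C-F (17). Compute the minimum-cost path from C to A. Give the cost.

Some routes from C to A:
C-E-B-A: 14 + 12 + 1 = 27
C-B-A: 20 + 1 = 21
C-E-F-A: 14 + 10 + 11 = 35
C-E-D-A: 14 + 15 + 5 = 34
C-F-A: 17 + 11 = 28
The minimum is 21.

21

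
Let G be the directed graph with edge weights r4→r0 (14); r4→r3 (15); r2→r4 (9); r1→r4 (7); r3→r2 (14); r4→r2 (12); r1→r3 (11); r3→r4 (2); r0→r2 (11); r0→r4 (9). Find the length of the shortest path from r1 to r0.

Paths from r1 to r0:
r1 -> r3 -> r4 -> r0: 11 + 2 + 14 = 27
r1 -> r3 -> r2 -> r4 -> r0: 11 + 14 + 9 + 14 = 48
r1 -> r4 -> r0: 7 + 14 = 21
Best route has total 21.

21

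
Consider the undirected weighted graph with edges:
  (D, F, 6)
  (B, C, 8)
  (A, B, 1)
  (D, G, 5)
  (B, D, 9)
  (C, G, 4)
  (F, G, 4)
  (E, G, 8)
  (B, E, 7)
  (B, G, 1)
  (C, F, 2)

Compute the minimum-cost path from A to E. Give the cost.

8

Checking several routes:
A→B→E: 1 + 7 = 8
A→B→G→E: 1 + 1 + 8 = 10
A→B→C→G→E: 1 + 8 + 4 + 8 = 21
Best route has total 8.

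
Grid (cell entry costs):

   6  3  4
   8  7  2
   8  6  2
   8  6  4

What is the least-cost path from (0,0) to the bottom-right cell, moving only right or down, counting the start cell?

Take r0c0 → r0c1 → r0c2 → r1c2 → r2c2 → r3c2 for a total of 6 + 3 + 4 + 2 + 2 + 4 = 21.

21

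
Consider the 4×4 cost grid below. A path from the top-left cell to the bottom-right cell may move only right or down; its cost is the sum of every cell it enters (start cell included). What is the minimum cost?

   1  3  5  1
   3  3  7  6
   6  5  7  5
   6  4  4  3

23

Best path: r0c0 -> r0c1 -> r1c1 -> r2c1 -> r3c1 -> r3c2 -> r3c3
Cost: 1 + 3 + 3 + 5 + 4 + 4 + 3 = 23
(Top row then right column would cost 24.)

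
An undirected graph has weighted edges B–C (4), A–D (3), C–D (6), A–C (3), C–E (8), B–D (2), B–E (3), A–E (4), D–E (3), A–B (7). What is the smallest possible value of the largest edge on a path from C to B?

3

Some routes from C to B:
C - A - E - D - B: max(3, 4, 3, 2) = 4
C - A - E - B: max(3, 4, 3) = 4
C - A - D - B: max(3, 3, 2) = 3
C - A - D - E - B: max(3, 3, 3, 3) = 3
The minimum achievable maximum is 3.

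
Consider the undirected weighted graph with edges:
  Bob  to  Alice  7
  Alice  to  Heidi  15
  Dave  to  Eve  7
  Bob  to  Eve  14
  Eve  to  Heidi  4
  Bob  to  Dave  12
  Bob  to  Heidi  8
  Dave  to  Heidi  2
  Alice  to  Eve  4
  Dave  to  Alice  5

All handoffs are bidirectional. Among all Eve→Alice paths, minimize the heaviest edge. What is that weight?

4

A few of the Eve→Alice routes:
Eve-Alice: max(4) = 4
Eve-Heidi-Bob-Alice: max(4, 8, 7) = 8
Eve-Dave-Heidi-Bob-Alice: max(7, 2, 8, 7) = 8
Eve-Heidi-Dave-Alice: max(4, 2, 5) = 5
Eve-Dave-Alice: max(7, 5) = 7
The minimum achievable maximum is 4.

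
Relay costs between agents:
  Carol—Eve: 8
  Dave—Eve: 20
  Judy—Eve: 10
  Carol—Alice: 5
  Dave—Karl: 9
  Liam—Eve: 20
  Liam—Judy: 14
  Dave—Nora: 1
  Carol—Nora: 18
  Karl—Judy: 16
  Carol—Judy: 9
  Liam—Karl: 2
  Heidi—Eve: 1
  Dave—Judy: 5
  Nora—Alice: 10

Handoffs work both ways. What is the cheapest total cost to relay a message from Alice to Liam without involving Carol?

22

Some routes from Alice to Liam avoiding Carol:
Alice-Nora-Dave-Karl-Liam: 10 + 1 + 9 + 2 = 22
Alice-Nora-Dave-Eve-Liam: 10 + 1 + 20 + 20 = 51
Alice-Nora-Dave-Judy-Karl-Liam: 10 + 1 + 5 + 16 + 2 = 34
Alice-Nora-Dave-Judy-Liam: 10 + 1 + 5 + 14 = 30
Alice-Nora-Dave-Karl-Judy-Liam: 10 + 1 + 9 + 16 + 14 = 50
Alice-Nora-Dave-Judy-Eve-Liam: 10 + 1 + 5 + 10 + 20 = 46
Best route has total 22.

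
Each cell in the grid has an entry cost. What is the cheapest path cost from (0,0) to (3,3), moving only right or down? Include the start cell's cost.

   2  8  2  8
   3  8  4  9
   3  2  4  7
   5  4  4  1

Best path: (0,0) -> (1,0) -> (2,0) -> (2,1) -> (2,2) -> (3,2) -> (3,3)
Cost: 2 + 3 + 3 + 2 + 4 + 4 + 1 = 19
(Top row then right column would cost 37.)

19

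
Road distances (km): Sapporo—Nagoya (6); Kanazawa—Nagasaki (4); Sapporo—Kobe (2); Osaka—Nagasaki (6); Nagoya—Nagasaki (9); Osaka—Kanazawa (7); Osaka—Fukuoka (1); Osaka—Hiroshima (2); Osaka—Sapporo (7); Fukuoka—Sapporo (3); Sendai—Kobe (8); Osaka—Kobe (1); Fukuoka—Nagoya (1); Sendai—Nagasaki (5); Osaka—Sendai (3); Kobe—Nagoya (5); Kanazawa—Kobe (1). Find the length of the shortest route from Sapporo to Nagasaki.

7

Some routes from Sapporo to Nagasaki:
Sapporo → Kobe → Osaka → Sendai → Nagasaki: 2 + 1 + 3 + 5 = 11
Sapporo → Fukuoka → Osaka → Kobe → Kanazawa → Nagasaki: 3 + 1 + 1 + 1 + 4 = 10
Sapporo → Fukuoka → Osaka → Nagasaki: 3 + 1 + 6 = 10
Sapporo → Kobe → Osaka → Nagasaki: 2 + 1 + 6 = 9
Sapporo → Kobe → Kanazawa → Nagasaki: 2 + 1 + 4 = 7
Best route has total 7 km.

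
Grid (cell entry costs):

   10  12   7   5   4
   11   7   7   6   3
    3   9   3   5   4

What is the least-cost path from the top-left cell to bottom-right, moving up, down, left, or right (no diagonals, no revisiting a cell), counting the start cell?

45

Path [0,0] → [0,1] → [0,2] → [0,3] → [0,4] → [1,4] → [2,4]: 10 + 12 + 7 + 5 + 4 + 3 + 4 = 45.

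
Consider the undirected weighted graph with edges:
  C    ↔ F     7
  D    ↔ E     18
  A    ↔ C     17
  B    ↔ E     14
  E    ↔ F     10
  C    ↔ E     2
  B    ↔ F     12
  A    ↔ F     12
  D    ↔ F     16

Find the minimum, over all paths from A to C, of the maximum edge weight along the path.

A few of the A→C routes:
A-F-E-C: max(12, 10, 2) = 12
A-F-C: max(12, 7) = 12
A-F-B-E-C: max(12, 12, 14, 2) = 14
Best route has worst link 12.

12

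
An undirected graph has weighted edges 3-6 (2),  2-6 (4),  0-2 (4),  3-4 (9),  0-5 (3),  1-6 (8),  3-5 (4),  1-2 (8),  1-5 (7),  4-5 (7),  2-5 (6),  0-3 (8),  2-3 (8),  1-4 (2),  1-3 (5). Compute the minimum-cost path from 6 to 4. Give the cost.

Some routes from 6 to 4:
6 -> 1 -> 4: 8 + 2 = 10
6 -> 3 -> 5 -> 4: 2 + 4 + 7 = 13
6 -> 3 -> 1 -> 4: 2 + 5 + 2 = 9
6 -> 3 -> 4: 2 + 9 = 11
6 -> 2 -> 1 -> 4: 4 + 8 + 2 = 14
Shortest: 9.

9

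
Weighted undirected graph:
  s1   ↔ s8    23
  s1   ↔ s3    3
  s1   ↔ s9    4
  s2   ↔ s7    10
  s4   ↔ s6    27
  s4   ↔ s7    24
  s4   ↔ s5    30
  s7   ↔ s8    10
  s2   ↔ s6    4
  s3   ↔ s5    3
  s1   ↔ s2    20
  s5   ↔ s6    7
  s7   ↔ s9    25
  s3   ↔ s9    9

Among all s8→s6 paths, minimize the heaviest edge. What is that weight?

10

Checking several routes:
s8 → s7 → s2 → s6: max(10, 10, 4) = 10
s8 → s1 → s3 → s5 → s6: max(23, 3, 3, 7) = 23
s8 → s7 → s2 → s1 → s9 → s3 → s5 → s6: max(10, 10, 20, 4, 9, 3, 7) = 20
s8 → s7 → s2 → s1 → s3 → s5 → s6: max(10, 10, 20, 3, 3, 7) = 20
Best route has worst link 10.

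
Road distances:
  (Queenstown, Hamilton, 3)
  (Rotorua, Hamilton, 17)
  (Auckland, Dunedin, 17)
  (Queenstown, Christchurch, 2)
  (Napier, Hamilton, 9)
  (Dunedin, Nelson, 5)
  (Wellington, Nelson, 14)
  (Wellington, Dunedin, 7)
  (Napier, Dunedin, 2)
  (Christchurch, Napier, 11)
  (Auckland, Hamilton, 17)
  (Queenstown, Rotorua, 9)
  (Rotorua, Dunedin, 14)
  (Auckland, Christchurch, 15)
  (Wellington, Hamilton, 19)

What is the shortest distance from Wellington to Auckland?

Some routes from Wellington to Auckland:
Wellington→Dunedin→Napier→Hamilton→Auckland: 7 + 2 + 9 + 17 = 35
Wellington→Dunedin→Auckland: 7 + 17 = 24
Wellington→Hamilton→Auckland: 19 + 17 = 36
Wellington→Dunedin→Napier→Christchurch→Auckland: 7 + 2 + 11 + 15 = 35
Shortest: 24.

24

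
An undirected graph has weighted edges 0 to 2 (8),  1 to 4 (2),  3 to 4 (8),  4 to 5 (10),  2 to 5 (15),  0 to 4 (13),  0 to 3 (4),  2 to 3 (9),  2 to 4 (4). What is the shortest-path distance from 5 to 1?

12

A few of the 5→1 routes:
5 → 2 → 3 → 4 → 1: 15 + 9 + 8 + 2 = 34
5 → 4 → 1: 10 + 2 = 12
5 → 2 → 4 → 1: 15 + 4 + 2 = 21
Shortest: 12.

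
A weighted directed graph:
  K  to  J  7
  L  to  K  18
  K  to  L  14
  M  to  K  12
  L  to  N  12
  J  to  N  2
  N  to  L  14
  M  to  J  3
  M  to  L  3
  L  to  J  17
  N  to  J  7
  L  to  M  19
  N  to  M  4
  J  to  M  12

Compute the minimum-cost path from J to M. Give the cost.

Candidate routes:
J→N→M: 2 + 4 = 6
J→M: 12
J→N→L→M: 2 + 14 + 19 = 35
Shortest: 6.

6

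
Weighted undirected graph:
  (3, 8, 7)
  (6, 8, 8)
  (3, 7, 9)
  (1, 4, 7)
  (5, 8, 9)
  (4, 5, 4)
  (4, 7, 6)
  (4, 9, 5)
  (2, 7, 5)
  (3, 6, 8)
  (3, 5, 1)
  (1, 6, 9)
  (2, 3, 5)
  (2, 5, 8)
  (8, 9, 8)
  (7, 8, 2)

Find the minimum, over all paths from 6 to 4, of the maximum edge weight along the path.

Checking several routes:
6 -> 3 -> 2 -> 5 -> 4: max(8, 5, 8, 4) = 8
6 -> 3 -> 2 -> 7 -> 8 -> 9 -> 4: max(8, 5, 5, 2, 8, 5) = 8
6 -> 3 -> 2 -> 7 -> 4: max(8, 5, 5, 6) = 8
Best route has worst link 8.

8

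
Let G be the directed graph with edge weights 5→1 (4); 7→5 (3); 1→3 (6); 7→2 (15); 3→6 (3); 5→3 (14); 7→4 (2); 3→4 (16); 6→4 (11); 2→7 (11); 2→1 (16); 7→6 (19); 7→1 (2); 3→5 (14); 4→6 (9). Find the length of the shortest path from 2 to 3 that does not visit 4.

19

Routes from 2 to 3 avoiding 4:
2→7→1→3: 11 + 2 + 6 = 19
2→7→5→3: 11 + 3 + 14 = 28
2→7→5→1→3: 11 + 3 + 4 + 6 = 24
2→1→3: 16 + 6 = 22
Best route has total 19.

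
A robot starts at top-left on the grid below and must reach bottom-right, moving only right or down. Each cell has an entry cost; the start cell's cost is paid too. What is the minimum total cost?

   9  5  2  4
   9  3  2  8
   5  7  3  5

One optimal route is [0,0] [0,1] [0,2] [1,2] [2,2] [2,3].
Its cost is 9 + 5 + 2 + 2 + 3 + 5 = 26.

26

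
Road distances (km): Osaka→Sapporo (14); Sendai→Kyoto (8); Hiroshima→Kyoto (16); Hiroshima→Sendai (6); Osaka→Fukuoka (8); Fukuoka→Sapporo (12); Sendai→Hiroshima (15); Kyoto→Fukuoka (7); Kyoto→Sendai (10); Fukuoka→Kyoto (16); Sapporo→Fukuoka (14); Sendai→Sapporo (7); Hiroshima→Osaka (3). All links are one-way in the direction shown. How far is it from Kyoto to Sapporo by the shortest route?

17

Paths from Kyoto to Sapporo:
Kyoto→Sendai→Hiroshima→Osaka→Sapporo: 10 + 15 + 3 + 14 = 42
Kyoto→Sendai→Sapporo: 10 + 7 = 17
Kyoto→Fukuoka→Sapporo: 7 + 12 = 19
Kyoto→Sendai→Hiroshima→Osaka→Fukuoka→Sapporo: 10 + 15 + 3 + 8 + 12 = 48
Best route has total 17 km.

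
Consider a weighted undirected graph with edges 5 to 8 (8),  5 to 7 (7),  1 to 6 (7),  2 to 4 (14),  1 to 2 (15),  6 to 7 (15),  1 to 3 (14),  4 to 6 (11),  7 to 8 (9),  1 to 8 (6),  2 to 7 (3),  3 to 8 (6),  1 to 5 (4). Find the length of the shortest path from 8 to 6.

13

Checking several routes:
8 - 5 - 1 - 6: 8 + 4 + 7 = 19
8 - 7 - 5 - 1 - 6: 9 + 7 + 4 + 7 = 27
8 - 7 - 6: 9 + 15 = 24
8 - 1 - 6: 6 + 7 = 13
8 - 3 - 1 - 6: 6 + 14 + 7 = 27
Best route has total 13.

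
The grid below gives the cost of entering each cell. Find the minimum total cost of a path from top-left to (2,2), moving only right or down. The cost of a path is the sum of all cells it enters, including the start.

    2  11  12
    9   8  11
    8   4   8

31

One optimal route is (0,0)→(1,0)→(1,1)→(2,1)→(2,2).
Its cost is 2 + 9 + 8 + 4 + 8 = 31.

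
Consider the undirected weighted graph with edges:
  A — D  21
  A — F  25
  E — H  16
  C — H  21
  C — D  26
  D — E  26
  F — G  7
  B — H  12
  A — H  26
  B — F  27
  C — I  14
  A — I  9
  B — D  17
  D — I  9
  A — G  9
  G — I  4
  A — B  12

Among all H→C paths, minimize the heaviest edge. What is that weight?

Some routes from H to C:
H-B-D-A-G-I-C: max(12, 17, 21, 9, 4, 14) = 21
H-B-A-G-I-C: max(12, 12, 9, 4, 14) = 14
H-B-D-I-C: max(12, 17, 9, 14) = 17
H-B-A-I-C: max(12, 12, 9, 14) = 14
Best route has worst link 14.

14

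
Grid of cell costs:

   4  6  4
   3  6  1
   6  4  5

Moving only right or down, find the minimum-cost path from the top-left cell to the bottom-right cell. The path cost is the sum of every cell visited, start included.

19

Take r0c0 r1c0 r1c1 r1c2 r2c2 for a total of 4 + 3 + 6 + 1 + 5 = 19.
For comparison, the top-then-right route costs 20.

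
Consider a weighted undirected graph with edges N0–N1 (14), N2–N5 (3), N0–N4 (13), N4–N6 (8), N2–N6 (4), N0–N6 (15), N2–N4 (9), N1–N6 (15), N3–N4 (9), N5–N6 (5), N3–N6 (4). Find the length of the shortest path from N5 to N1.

Comparing a few candidate routes:
N5 - N2 - N6 - N0 - N1: 3 + 4 + 15 + 14 = 36
N5 - N6 - N1: 5 + 15 = 20
N5 - N2 - N6 - N1: 3 + 4 + 15 = 22
N5 - N2 - N4 - N6 - N1: 3 + 9 + 8 + 15 = 35
N5 - N6 - N0 - N1: 5 + 15 + 14 = 34
N5 - N2 - N4 - N0 - N1: 3 + 9 + 13 + 14 = 39
The minimum is 20.

20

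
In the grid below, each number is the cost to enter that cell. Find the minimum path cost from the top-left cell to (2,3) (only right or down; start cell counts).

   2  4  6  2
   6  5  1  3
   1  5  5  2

17

Cheapest: [0,0] -> [0,1] -> [1,1] -> [1,2] -> [1,3] -> [2,3]
  2 + 4 + 5 + 1 + 3 + 2 = 17
For comparison, the top-then-right route costs 19.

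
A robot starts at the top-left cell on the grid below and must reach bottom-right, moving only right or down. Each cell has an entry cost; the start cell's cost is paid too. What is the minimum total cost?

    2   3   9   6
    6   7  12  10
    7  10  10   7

37

Cheapest: (0,0) -> (0,1) -> (0,2) -> (0,3) -> (1,3) -> (2,3)
  2 + 3 + 9 + 6 + 10 + 7 = 37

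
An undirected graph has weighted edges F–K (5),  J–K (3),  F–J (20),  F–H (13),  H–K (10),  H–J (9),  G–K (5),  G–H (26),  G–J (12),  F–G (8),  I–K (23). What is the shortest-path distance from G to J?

8

A few of the G→J routes:
G→K→J: 5 + 3 = 8
G→F→K→J: 8 + 5 + 3 = 16
G→J: 12
Shortest: 8.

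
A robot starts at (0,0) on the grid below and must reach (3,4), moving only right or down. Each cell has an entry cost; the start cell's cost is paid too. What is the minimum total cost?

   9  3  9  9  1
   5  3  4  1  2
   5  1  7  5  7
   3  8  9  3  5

Best path: [0,0] [0,1] [1,1] [1,2] [1,3] [2,3] [3,3] [3,4]
Cost: 9 + 3 + 3 + 4 + 1 + 5 + 3 + 5 = 33
(Top row then right column would cost 45.)

33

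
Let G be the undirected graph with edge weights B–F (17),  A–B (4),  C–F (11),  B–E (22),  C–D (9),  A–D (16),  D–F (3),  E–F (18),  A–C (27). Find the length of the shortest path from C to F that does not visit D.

Candidate routes:
C -> F: 11
C -> A -> B -> F: 27 + 4 + 17 = 48
C -> A -> B -> E -> F: 27 + 4 + 22 + 18 = 71
Shortest: 11.

11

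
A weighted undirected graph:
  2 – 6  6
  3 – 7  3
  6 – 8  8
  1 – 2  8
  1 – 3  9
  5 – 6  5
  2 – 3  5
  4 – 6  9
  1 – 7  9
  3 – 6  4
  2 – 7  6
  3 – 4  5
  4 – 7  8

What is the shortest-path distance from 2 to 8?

A few of the 2→8 routes:
2 - 3 - 6 - 8: 5 + 4 + 8 = 17
2 - 6 - 8: 6 + 8 = 14
2 - 3 - 4 - 6 - 8: 5 + 5 + 9 + 8 = 27
2 - 1 - 3 - 6 - 8: 8 + 9 + 4 + 8 = 29
2 - 7 - 3 - 6 - 8: 6 + 3 + 4 + 8 = 21
The minimum is 14.

14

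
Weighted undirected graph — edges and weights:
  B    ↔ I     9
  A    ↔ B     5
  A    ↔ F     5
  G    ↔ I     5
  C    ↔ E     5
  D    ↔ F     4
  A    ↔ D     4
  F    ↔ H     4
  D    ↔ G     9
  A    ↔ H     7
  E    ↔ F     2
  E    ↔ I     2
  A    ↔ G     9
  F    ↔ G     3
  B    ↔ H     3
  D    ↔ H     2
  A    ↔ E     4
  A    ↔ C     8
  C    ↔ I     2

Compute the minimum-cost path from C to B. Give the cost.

A few of the C→B routes:
C → I → B: 2 + 9 = 11
C → A → B: 8 + 5 = 13
C → E → F → H → B: 5 + 2 + 4 + 3 = 14
C → E → A → B: 5 + 4 + 5 = 14
C → I → E → A → B: 2 + 2 + 4 + 5 = 13
C → I → E → F → H → B: 2 + 2 + 2 + 4 + 3 = 13
The minimum is 11.

11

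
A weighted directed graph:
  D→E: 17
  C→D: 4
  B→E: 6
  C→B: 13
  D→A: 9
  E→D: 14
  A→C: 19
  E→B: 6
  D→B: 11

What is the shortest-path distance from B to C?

48

Candidate routes:
B -> E -> D -> A -> C: 6 + 14 + 9 + 19 = 48
Shortest: 48.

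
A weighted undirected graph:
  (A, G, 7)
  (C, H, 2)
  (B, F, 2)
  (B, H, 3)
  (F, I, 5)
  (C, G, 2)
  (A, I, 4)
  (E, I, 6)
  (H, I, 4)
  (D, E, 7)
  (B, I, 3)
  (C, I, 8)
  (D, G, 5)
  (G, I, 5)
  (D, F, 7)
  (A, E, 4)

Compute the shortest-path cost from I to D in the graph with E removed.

10

A few of the I→D routes:
I→F→D: 5 + 7 = 12
I→G→D: 5 + 5 = 10
I→B→F→D: 3 + 2 + 7 = 12
Shortest: 10.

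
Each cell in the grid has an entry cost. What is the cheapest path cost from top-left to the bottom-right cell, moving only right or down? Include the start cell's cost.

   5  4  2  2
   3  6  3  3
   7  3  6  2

18

Path [0,0] [0,1] [0,2] [0,3] [1,3] [2,3]: 5 + 4 + 2 + 2 + 3 + 2 = 18.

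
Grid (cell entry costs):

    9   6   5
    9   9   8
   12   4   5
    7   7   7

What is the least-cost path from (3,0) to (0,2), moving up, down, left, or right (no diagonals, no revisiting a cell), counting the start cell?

Best path: (3,0)→(3,1)→(2,1)→(2,2)→(1,2)→(0,2)
Cost: 7 + 7 + 4 + 5 + 8 + 5 = 36

36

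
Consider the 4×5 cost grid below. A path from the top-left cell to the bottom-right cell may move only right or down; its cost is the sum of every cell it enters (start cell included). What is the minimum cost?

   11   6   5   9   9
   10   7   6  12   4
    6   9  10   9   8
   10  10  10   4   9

60

Take r0c0→r0c1→r0c2→r1c2→r2c2→r2c3→r3c3→r3c4 for a total of 11 + 6 + 5 + 6 + 10 + 9 + 4 + 9 = 60.
(Top row then right column would cost 61.)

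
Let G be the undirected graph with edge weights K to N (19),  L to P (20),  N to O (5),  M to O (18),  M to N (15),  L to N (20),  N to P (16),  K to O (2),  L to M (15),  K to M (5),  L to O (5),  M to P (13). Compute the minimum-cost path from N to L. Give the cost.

10

A few of the N→L routes:
N → L: 20
N → O → K → M → L: 5 + 2 + 5 + 15 = 27
N → M → K → O → L: 15 + 5 + 2 + 5 = 27
N → O → L: 5 + 5 = 10
N → M → L: 15 + 15 = 30
N → K → O → L: 19 + 2 + 5 = 26
Shortest: 10.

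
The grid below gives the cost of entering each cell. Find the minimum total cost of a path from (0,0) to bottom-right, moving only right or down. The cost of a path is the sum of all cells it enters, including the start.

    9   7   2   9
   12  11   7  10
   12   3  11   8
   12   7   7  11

Best path: [0,0] -> [0,1] -> [0,2] -> [1,2] -> [1,3] -> [2,3] -> [3,3]
Cost: 9 + 7 + 2 + 7 + 10 + 8 + 11 = 54
(Top row then right column would cost 56.)

54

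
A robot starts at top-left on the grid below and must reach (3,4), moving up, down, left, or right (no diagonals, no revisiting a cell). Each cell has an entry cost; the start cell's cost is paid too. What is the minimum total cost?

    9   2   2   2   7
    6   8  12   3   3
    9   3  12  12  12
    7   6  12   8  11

44

Best path: r0c0 → r0c1 → r0c2 → r0c3 → r1c3 → r1c4 → r2c4 → r3c4
Cost: 9 + 2 + 2 + 2 + 3 + 3 + 12 + 11 = 44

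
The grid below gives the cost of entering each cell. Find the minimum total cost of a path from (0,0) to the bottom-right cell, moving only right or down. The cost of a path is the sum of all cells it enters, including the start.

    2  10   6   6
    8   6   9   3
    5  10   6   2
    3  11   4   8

37

Path [0,0]→[0,1]→[0,2]→[0,3]→[1,3]→[2,3]→[3,3]: 2 + 10 + 6 + 6 + 3 + 2 + 8 = 37.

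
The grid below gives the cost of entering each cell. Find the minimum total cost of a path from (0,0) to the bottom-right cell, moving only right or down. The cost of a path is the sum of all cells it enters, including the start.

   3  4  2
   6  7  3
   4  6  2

14

Cheapest: [0,0] -> [0,1] -> [0,2] -> [1,2] -> [2,2]
  3 + 4 + 2 + 3 + 2 = 14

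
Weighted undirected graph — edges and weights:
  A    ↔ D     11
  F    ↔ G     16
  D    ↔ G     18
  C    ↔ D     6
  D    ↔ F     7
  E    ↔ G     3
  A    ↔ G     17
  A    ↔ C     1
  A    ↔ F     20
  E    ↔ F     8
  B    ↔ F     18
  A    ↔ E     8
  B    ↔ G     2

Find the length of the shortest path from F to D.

Comparing a few candidate routes:
F - E - A - C - D: 8 + 8 + 1 + 6 = 23
F - A - C - D: 20 + 1 + 6 = 27
F - E - A - D: 8 + 8 + 11 = 27
F - D: 7
The minimum is 7.

7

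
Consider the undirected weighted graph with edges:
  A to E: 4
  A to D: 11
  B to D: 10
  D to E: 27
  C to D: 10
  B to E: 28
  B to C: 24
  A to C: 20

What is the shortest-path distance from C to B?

20

Checking several routes:
C - A - E - B: 20 + 4 + 28 = 52
C - A - D - B: 20 + 11 + 10 = 41
C - D - B: 10 + 10 = 20
C - D - A - E - B: 10 + 11 + 4 + 28 = 53
C - B: 24
Shortest: 20.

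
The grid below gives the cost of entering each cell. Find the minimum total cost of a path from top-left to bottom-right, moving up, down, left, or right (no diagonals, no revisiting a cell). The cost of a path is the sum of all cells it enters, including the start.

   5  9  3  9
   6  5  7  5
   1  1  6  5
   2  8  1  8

Best path: r0c0→r1c0→r2c0→r2c1→r2c2→r3c2→r3c3
Cost: 5 + 6 + 1 + 1 + 6 + 1 + 8 = 28

28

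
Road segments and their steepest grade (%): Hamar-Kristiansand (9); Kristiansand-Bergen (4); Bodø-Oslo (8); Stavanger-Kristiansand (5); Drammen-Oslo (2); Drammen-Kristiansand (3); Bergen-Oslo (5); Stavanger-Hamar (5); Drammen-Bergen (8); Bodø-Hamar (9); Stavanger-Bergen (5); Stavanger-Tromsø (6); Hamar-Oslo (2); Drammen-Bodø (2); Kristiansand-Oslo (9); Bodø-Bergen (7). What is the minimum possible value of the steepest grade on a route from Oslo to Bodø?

Some routes from Oslo to Bodø:
Oslo -> Bergen -> Bodø: max(5, 7) = 7
Oslo -> Bergen -> Stavanger -> Kristiansand -> Drammen -> Bodø: max(5, 5, 5, 3, 2) = 5
Oslo -> Hamar -> Stavanger -> Kristiansand -> Drammen -> Bodø: max(2, 5, 5, 3, 2) = 5
Oslo -> Bergen -> Kristiansand -> Drammen -> Bodø: max(5, 4, 3, 2) = 5
Oslo -> Drammen -> Bodø: max(2, 2) = 2
Oslo -> Hamar -> Stavanger -> Bergen -> Kristiansand -> Drammen -> Bodø: max(2, 5, 5, 4, 3, 2) = 5
The minimum achievable maximum is 2%.

2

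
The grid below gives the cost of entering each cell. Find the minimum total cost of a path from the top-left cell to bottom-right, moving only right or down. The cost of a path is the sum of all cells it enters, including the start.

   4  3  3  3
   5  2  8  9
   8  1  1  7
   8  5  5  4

Cheapest: [0,0] -> [0,1] -> [1,1] -> [2,1] -> [2,2] -> [3,2] -> [3,3]
  4 + 3 + 2 + 1 + 1 + 5 + 4 = 20
For comparison, the top-then-right route costs 33.

20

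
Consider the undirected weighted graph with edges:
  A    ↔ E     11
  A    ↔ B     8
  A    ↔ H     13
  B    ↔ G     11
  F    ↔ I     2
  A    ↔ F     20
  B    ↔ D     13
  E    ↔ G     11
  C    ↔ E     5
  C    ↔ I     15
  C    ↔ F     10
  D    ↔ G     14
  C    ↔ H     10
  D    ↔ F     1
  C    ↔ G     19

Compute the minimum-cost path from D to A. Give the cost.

21

Some routes from D to A:
D-F-C-E-A: 1 + 10 + 5 + 11 = 27
D-B-A: 13 + 8 = 21
D-F-A: 1 + 20 = 21
Best route has total 21.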